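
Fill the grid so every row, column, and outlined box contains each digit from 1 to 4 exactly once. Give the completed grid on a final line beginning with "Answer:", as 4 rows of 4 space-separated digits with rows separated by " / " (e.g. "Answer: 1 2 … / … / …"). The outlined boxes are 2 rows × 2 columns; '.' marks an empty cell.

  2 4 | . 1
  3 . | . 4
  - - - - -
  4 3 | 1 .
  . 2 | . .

Step 1. [r4c3∈{3,4}] 4 has one home in row 4: r4c3 ⇒ r4c3=4.
Step 2. [r2c2∈{1}] r2c2 has the single candidate 1 ⇒ r2c2=1.
Step 3. [r3c4∈{2}] r3c4's peers cover all but 2. So r3c4=2.
Step 4. [r2c3∈{2}] nothing but 2 survives at r2c3, so r2c3=2.
Step 5. [r4c4∈{3}] only 3 remains possible at r4c4 ⇒ r4c4=3.
Step 6. [r4c1∈{1}] only 1 remains possible at r4c1 ⇒ r4c1=1.
Step 7. [r1c3∈{3}] r1c3 has the single candidate 3, so r1c3=3.

Answer: 2 4 3 1 / 3 1 2 4 / 4 3 1 2 / 1 2 4 3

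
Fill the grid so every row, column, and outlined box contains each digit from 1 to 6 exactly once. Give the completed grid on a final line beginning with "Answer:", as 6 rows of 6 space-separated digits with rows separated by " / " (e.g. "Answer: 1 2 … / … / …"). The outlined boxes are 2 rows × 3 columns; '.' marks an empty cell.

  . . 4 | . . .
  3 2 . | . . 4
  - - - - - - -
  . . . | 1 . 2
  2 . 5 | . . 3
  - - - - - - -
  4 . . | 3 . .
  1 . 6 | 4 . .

Step 1. [r3c5∈{4,5,6}] r3c5 is the only open cell in row 3 admitting 5 ⇒ r3c5=5.
Step 2. [r1c1∈{5,6}] r1c1 is the only open cell in col 1 admitting 5 ⇒ r1c1=5.
Step 3. [r1c2∈{1,6}] in box 1, 6 fits only at r1c2 ⇒ r1c2=6.
Step 4. [r5c6∈{1,5,6}] r5c6 is the only open cell in col 6 admitting 6 ⇒ r5c6=6.
Step 5. [r5c5∈{1,2}] 1 has one home in row 5: r5c5. So r5c5=1.
Step 6. [r3c2∈{3,4}] in row 3, 4 fits only at r3c2, so r3c2=4.
Step 7. [r2c5∈{6}] nothing but 6 survives at r2c5. So r2c5=6.
Step 8. [r6c6∈{5}] nothing but 5 survives at r6c6, so r6c6=5.
Step 9. [r1c4∈{2}] nothing but 2 survives at r1c4. So r1c4=2.
Step 10. [r4c2∈{1}] nothing but 1 survives at r4c2. So r4c2=1.
Step 11. [r4c5∈{4}] r4c5 is down to just 4, so r4c5=4.
Step 12. [r4c4∈{6}] r4c4 is down to just 6 ⇒ r4c4=6.
Step 13. [r6c2∈{3}] only 3 remains possible at r6c2 ⇒ r6c2=3.
Step 14. [r2c4∈{5}] r2c4 has the single candidate 5 ⇒ r2c4=5.
Step 15. [r5c3∈{2}] nothing but 2 survives at r5c3 ⇒ r5c3=2.
Step 16. [r3c1∈{6}] r3c1 has the single candidate 6. So r3c1=6.
Step 17. [r1c5∈{3}] r1c5 has the single candidate 3 ⇒ r1c5=3.
Step 18. [r1c6∈{1}] r1c6's peers cover all but 1 ⇒ r1c6=1.
Step 19. [r2c3∈{1}] only 1 remains possible at r2c3. So r2c3=1.
Step 20. [r3c3∈{3}] r3c3's peers cover all but 3, so r3c3=3.
Step 21. [r6c5∈{2}] r6c5 has the single candidate 2, so r6c5=2.
Step 22. [r5c2∈{5}] only 5 remains possible at r5c2, so r5c2=5.

Answer: 5 6 4 2 3 1 / 3 2 1 5 6 4 / 6 4 3 1 5 2 / 2 1 5 6 4 3 / 4 5 2 3 1 6 / 1 3 6 4 2 5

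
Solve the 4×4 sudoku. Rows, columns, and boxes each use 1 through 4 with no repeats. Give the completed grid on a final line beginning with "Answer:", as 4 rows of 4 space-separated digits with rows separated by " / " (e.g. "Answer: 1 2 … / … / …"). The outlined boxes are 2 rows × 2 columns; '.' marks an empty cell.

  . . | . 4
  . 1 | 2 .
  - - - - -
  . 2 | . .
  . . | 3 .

Step 1. [r3c1∈{1,3,4}] in row 3, 3 fits only at r3c1. So r3c1=3.
Step 2. [r3c4∈{1}] r3c4's peers cover all but 1. So r3c4=1.
Step 3. [r4c1∈{1,4}] across row 4, 1 lands solely at r4c1, so r4c1=1.
Step 4. [r2c4∈{3}] r2c4 is down to just 3 ⇒ r2c4=3.
Step 5. [r4c4∈{2}] r4c4 is down to just 2 ⇒ r4c4=2.
Step 6. [r4c2∈{4}] nothing but 4 survives at r4c2. So r4c2=4.
Step 7. [r1c3∈{1}] only 1 remains possible at r1c3. So r1c3=1.
Step 8. [r1c2∈{3}] only 3 remains possible at r1c2. So r1c2=3.
Step 9. [r1c1∈{2}] r1c1 has the single candidate 2, so r1c1=2.
Step 10. [r3c3∈{4}] r3c3's peers cover all but 4, so r3c3=4.
Step 11. [r2c1∈{4}] only 4 remains possible at r2c1, so r2c1=4.

Answer: 2 3 1 4 / 4 1 2 3 / 3 2 4 1 / 1 4 3 2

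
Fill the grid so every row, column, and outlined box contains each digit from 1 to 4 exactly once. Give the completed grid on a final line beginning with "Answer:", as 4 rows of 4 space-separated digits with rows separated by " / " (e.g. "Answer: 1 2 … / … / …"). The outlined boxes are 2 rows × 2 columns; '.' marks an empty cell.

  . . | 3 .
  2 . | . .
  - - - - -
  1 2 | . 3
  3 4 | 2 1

Step 1. [r2c3∈{1,4}] across col 3, 1 lands solely at r2c3, so r2c3=1.
Step 2. [r1c1∈{4}] r1c1 is down to just 4 ⇒ r1c1=4.
Step 3. [r2c2∈{3}] r2c2 has the single candidate 3. So r2c2=3.
Step 4. [r3c3∈{4}] only 4 remains possible at r3c3. So r3c3=4.
Step 5. [r1c4∈{2}] r1c4 has the single candidate 2. So r1c4=2.
Step 6. [r1c2∈{1}] r1c2 has the single candidate 1 ⇒ r1c2=1.
Step 7. [r2c4∈{4}] nothing but 4 survives at r2c4 ⇒ r2c4=4.

Answer: 4 1 3 2 / 2 3 1 4 / 1 2 4 3 / 3 4 2 1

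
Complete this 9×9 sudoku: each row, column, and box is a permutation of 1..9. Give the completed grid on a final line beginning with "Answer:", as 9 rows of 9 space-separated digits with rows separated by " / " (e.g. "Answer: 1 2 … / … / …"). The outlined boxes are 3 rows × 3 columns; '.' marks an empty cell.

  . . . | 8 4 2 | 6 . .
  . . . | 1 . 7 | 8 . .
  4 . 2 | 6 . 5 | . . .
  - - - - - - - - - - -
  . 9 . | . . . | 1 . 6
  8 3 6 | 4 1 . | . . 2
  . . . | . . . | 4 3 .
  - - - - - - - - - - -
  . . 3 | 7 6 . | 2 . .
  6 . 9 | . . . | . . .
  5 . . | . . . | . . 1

Step 1. [r9c3∈{4,7,8}] across col 3, 8 lands solely at r9c3. So r9c3=8.
Step 2. [r2c3∈{5}] r2c3's peers cover all but 5 ⇒ r2c3=5.
Step 3. [r5c6∈{9}] r5c6 has the single candidate 9. So r5c6=9.
Step 4. [r6c9∈{5,7,8,9}] across row 6, 9 lands solely at r6c9. So r6c9=9.
Step 5. [r7c8∈{4,5,8,9}] r7c8 is the only open cell in row 7 admitting 9. So r7c8=9.
Step 6. [r7c9∈{4,5,8}] 5 has one home in row 7: r7c9, so r7c9=5.
Step 7. [r8c9∈{3,4,7,8}] 8 has one home in col 9: r8c9 ⇒ r8c9=8.
Step 8. [r7c1∈{1}] r7c1 has the single candidate 1, so r7c1=1.
Step 9. [r6c2∈{1,2,5,7}] col 2 places 5 nowhere but r6c2 ⇒ r6c2=5.
Step 10. [r6c4∈{2}] r6c4 is down to just 2. So r6c4=2.
Step 11. [r6c1∈{7}] only 7 remains possible at r6c1, so r6c1=7.
Step 12. [r1c3∈{1,7}] in col 3, 7 fits only at r1c3, so r1c3=7.
Step 13. [r4c5∈{3,5,7,8}] across col 5, 7 lands solely at r4c5. So r4c5=7.
Step 14. [r1c9∈{3}] only 3 remains possible at r1c9, so r1c9=3.
Step 15. [r3c5∈{3,9}] in row 3, 3 fits only at r3c5, so r3c5=3.
Step 16. [r7c2∈{4}] only 4 remains possible at r7c2. So r7c2=4.
Step 17. [r1c8∈{1,5}] across row 1, 5 lands solely at r1c8, so r1c8=5.
Step 18. [r5c8∈{7}] r5c8 is down to just 7. So r5c8=7.
Step 19. [r8c8∈{4}] r8c8 has the single candidate 4, so r8c8=4.
Step 20. [r6c5∈{8}] only 8 remains possible at r6c5, so r6c5=8.
Step 21. [r4c6∈{3}] r4c6's peers cover all but 3 ⇒ r4c6=3.
Step 22. [r9c4∈{3,9}] r9c4 is the only open cell in col 4 admitting 9. So r9c4=9.
Step 23. [r9c7∈{3,7}] 3 has one home in row 9: r9c7. So r9c7=3.
Step 24. [r8c5∈{2,5}] 5 has one home in col 5: r8c5. So r8c5=5.
Step 25. [r9c2∈{2,7}] 7 has one home in row 9: r9c2 ⇒ r9c2=7.
Step 26. [r3c2∈{1,8}] 8 has one home in row 3: r3c2, so r3c2=8.
Step 27. [r3c7∈{7,9}] row 3 places 9 nowhere but r3c7, so r3c7=9.
Step 28. [r1c1∈{9}] r1c1's peers cover all but 9 ⇒ r1c1=9.
Step 29. [r9c5∈{2}] r9c5 is down to just 2, so r9c5=2.
Step 30. [r2c8∈{2}] nothing but 2 survives at r2c8 ⇒ r2c8=2.
Step 31. [r4c3∈{4}] r4c3 is down to just 4. So r4c3=4.
Step 32. [r2c1∈{3}] nothing but 3 survives at r2c1. So r2c1=3.
Step 33. [r7c6∈{8}] only 8 remains possible at r7c6 ⇒ r7c6=8.
Step 34. [r6c6∈{6}] only 6 remains possible at r6c6 ⇒ r6c6=6.
Step 35. [r4c8∈{8}] r4c8 is down to just 8 ⇒ r4c8=8.
Step 36. [r6c3∈{1}] only 1 remains possible at r6c3 ⇒ r6c3=1.
Step 37. [r8c4∈{3}] r8c4 has the single candidate 3 ⇒ r8c4=3.
Step 38. [r4c1∈{2}] nothing but 2 survives at r4c1. So r4c1=2.
Step 39. [r1c2∈{1}] r1c2 is down to just 1 ⇒ r1c2=1.
Step 40. [r8c7∈{7}] r8c7 is down to just 7 ⇒ r8c7=7.
Step 41. [r2c2∈{6}] r2c2 has the single candidate 6, so r2c2=6.
Step 42. [r8c6∈{1}] only 1 remains possible at r8c6. So r8c6=1.
Step 43. [r9c8∈{6}] r9c8's peers cover all but 6 ⇒ r9c8=6.
Step 44. [r3c9∈{7}] nothing but 7 survives at r3c9. So r3c9=7.
Step 45. [r4c4∈{5}] only 5 remains possible at r4c4 ⇒ r4c4=5.
Step 46. [r2c9∈{4}] r2c9 is down to just 4. So r2c9=4.
Step 47. [r9c6∈{4}] only 4 remains possible at r9c6 ⇒ r9c6=4.
Step 48. [r5c7∈{5}] r5c7 is down to just 5, so r5c7=5.
Step 49. [r2c5∈{9}] r2c5's peers cover all but 9. So r2c5=9.
Step 50. [r3c8∈{1}] r3c8 has the single candidate 1. So r3c8=1.
Step 51. [r8c2∈{2}] r8c2 is down to just 2 ⇒ r8c2=2.

Answer: 9 1 7 8 4 2 6 5 3 / 3 6 5 1 9 7 8 2 4 / 4 8 2 6 3 5 9 1 7 / 2 9 4 5 7 3 1 8 6 / 8 3 6 4 1 9 5 7 2 / 7 5 1 2 8 6 4 3 9 / 1 4 3 7 6 8 2 9 5 / 6 2 9 3 5 1 7 4 8 / 5 7 8 9 2 4 3 6 1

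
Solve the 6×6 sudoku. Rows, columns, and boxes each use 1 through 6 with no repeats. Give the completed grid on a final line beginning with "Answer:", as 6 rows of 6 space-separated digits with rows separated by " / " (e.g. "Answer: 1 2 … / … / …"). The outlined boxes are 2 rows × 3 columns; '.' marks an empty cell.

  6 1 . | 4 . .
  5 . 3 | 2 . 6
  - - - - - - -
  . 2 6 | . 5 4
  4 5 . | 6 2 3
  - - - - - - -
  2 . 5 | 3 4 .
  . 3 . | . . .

Step 1. [r6c1∈{1}] r6c1 has the single candidate 1, so r6c1=1.
Step 2. [r6c6∈{2,5}] across row 6, 2 lands solely at r6c6 ⇒ r6c6=2.
Step 3. [r2c5∈{1}] only 1 remains possible at r2c5, so r2c5=1.
Step 4. [r3c4∈{1}] r3c4 is down to just 1 ⇒ r3c4=1.
Step 5. [r1c3∈{2}] only 2 remains possible at r1c3, so r1c3=2.
Step 6. [r1c5∈{3}] only 3 remains possible at r1c5. So r1c5=3.
Step 7. [r1c6∈{5}] r1c6 has the single candidate 5. So r1c6=5.
Step 8. [r6c4∈{5}] r6c4's peers cover all but 5, so r6c4=5.
Step 9. [r6c3∈{4}] nothing but 4 survives at r6c3, so r6c3=4.
Step 10. [r4c3∈{1}] nothing but 1 survives at r4c3 ⇒ r4c3=1.
Step 11. [r6c5∈{6}] nothing but 6 survives at r6c5. So r6c5=6.
Step 12. [r2c2∈{4}] nothing but 4 survives at r2c2, so r2c2=4.
Step 13. [r5c2∈{6}] nothing but 6 survives at r5c2. So r5c2=6.
Step 14. [r3c1∈{3}] r3c1 is down to just 3 ⇒ r3c1=3.
Step 15. [r5c6∈{1}] only 1 remains possible at r5c6, so r5c6=1.

Answer: 6 1 2 4 3 5 / 5 4 3 2 1 6 / 3 2 6 1 5 4 / 4 5 1 6 2 3 / 2 6 5 3 4 1 / 1 3 4 5 6 2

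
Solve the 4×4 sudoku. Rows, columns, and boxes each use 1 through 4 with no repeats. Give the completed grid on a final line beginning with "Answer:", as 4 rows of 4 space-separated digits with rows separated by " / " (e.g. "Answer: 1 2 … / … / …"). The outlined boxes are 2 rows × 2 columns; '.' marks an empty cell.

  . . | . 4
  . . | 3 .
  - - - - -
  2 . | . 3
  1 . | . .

Step 1. [r2c4∈{1,2}] across col 4, 1 lands solely at r2c4, so r2c4=1.
Step 2. [r3c2∈{4}] only 4 remains possible at r3c2 ⇒ r3c2=4.
Step 3. [r1c2∈{1,2,3}] 1 has one home in row 1: r1c2, so r1c2=1.
Step 4. [r4c4∈{2}] r4c4 has the single candidate 2. So r4c4=2.
Step 5. [r4c3∈{4}] r4c3 is down to just 4 ⇒ r4c3=4.
Step 6. [r4c2∈{3}] r4c2's peers cover all but 3, so r4c2=3.
Step 7. [r1c3∈{2}] only 2 remains possible at r1c3. So r1c3=2.
Step 8. [r2c2∈{2}] r2c2 has the single candidate 2 ⇒ r2c2=2.
Step 9. [r2c1∈{4}] r2c1's peers cover all but 4, so r2c1=4.
Step 10. [r3c3∈{1}] r3c3's peers cover all but 1. So r3c3=1.
Step 11. [r1c1∈{3}] r1c1 has the single candidate 3, so r1c1=3.

Answer: 3 1 2 4 / 4 2 3 1 / 2 4 1 3 / 1 3 4 2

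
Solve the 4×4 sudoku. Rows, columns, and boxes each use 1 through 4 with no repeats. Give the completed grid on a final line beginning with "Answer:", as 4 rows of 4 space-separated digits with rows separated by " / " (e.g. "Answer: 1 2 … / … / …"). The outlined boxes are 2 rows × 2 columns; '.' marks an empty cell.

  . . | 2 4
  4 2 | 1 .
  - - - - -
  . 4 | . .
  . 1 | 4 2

Step 1. [r3c3∈{3}] nothing but 3 survives at r3c3. So r3c3=3.
Step 2. [r1c1∈{1,3}] r1c1 is the only open cell in row 1 admitting 1 ⇒ r1c1=1.
Step 3. [r3c1∈{2}] r3c1's peers cover all but 2, so r3c1=2.
Step 4. [r4c1∈{3}] nothing but 3 survives at r4c1 ⇒ r4c1=3.
Step 5. [r1c2∈{3}] nothing but 3 survives at r1c2, so r1c2=3.
Step 6. [r2c4∈{3}] only 3 remains possible at r2c4, so r2c4=3.
Step 7. [r3c4∈{1}] r3c4's peers cover all but 1. So r3c4=1.

Answer: 1 3 2 4 / 4 2 1 3 / 2 4 3 1 / 3 1 4 2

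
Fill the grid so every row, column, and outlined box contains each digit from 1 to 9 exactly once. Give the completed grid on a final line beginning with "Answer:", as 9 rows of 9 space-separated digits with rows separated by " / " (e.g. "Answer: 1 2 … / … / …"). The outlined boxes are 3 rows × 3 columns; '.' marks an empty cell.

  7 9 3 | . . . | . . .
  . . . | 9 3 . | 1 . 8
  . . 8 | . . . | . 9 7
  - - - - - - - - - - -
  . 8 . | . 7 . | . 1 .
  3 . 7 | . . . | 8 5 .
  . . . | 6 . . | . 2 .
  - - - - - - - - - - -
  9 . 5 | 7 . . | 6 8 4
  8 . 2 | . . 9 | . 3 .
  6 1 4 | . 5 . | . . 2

Step 1. [r3c1∈{1,2,4,5}] r3c1 is the only open cell in box 1 admitting 1 ⇒ r3c1=1.
Step 2. [r3c7∈{2,3,4,5}] 3 has one home in row 3: r3c7. So r3c7=3.
Step 3. [r2c3∈{6}] r2c3 has the single candidate 6, so r2c3=6.
Step 4. [r2c8∈{4}] r2c8 has the single candidate 4 ⇒ r2c8=4.
Step 5. [r3c2∈{2,4,5}] r3c2 is the only open cell in box 1 admitting 4. So r3c2=4.
Step 6. [r8c5∈{1,4,6}] across row 8, 6 lands solely at r8c5, so r8c5=6.
Step 7. [r3c5∈{2}] r3c5 has the single candidate 2, so r3c5=2.
Step 8. [r3c4∈{5}] r3c4 is down to just 5, so r3c4=5.
Step 9. [r7c5∈{1}] r7c5's peers cover all but 1. So r7c5=1.
Step 10. [r4c9∈{3,6,9}] 6 has one home in row 4: r4c9, so r4c9=6.
Step 11. [r6c2∈{5}] r6c2 has the single candidate 5 ⇒ r6c2=5.
Step 12. [r5c9∈{9}] r5c9 is down to just 9, so r5c9=9.
Step 13. [r5c5∈{4}] r5c5 is down to just 4, so r5c5=4.
Step 14. [r1c6∈{1,4,6,8}] 4 has one home in col 6: r1c6. So r1c6=4.
Step 15. [r7c6∈{2,3}] in row 7, 2 fits only at r7c6, so r7c6=2.
Step 16. [r6c7∈{4,7}] row 6 places 7 nowhere but r6c7. So r6c7=7.
Step 17. [r2c2∈{2}] only 2 remains possible at r2c2. So r2c2=2.
Step 18. [r8c7∈{5}] r8c7 has the single candidate 5. So r8c7=5.
Step 19. [r5c4∈{1,2}] r5c4 is the only open cell in row 5 admitting 2. So r5c4=2.
Step 20. [r4c4∈{3}] r4c4's peers cover all but 3. So r4c4=3.
Step 21. [r6c5∈{8,9}] in col 5, 9 fits only at r6c5. So r6c5=9.
Step 22. [r6c6∈{1,8}] 8 has one home in row 6: r6c6 ⇒ r6c6=8.
Step 23. [r1c5∈{8}] r1c5 is down to just 8, so r1c5=8.
Step 24. [r4c1∈{2,4}] across row 4, 2 lands solely at r4c1. So r4c1=2.
Step 25. [r8c2∈{7}] nothing but 7 survives at r8c2 ⇒ r8c2=7.
Step 26. [r8c9∈{1}] nothing but 1 survives at r8c9. So r8c9=1.
Step 27. [r7c2∈{3}] only 3 remains possible at r7c2 ⇒ r7c2=3.
Step 28. [r6c1∈{4}] nothing but 4 survives at r6c1 ⇒ r6c1=4.
Step 29. [r2c1∈{5}] r2c1 has the single candidate 5 ⇒ r2c1=5.
Step 30. [r9c6∈{3}] only 3 remains possible at r9c6. So r9c6=3.
Step 31. [r9c8∈{7}] r9c8 is down to just 7. So r9c8=7.
Step 32. [r1c8∈{6}] r1c8 has the single candidate 6. So r1c8=6.
Step 33. [r2c6∈{7}] r2c6 has the single candidate 7. So r2c6=7.
Step 34. [r9c7∈{9}] only 9 remains possible at r9c7, so r9c7=9.
Step 35. [r8c4∈{4}] only 4 remains possible at r8c4, so r8c4=4.
Step 36. [r4c7∈{4}] nothing but 4 survives at r4c7 ⇒ r4c7=4.
Step 37. [r1c4∈{1}] only 1 remains possible at r1c4. So r1c4=1.
Step 38. [r1c9∈{5}] only 5 remains possible at r1c9, so r1c9=5.
Step 39. [r1c7∈{2}] only 2 remains possible at r1c7, so r1c7=2.
Step 40. [r4c6∈{5}] r4c6's peers cover all but 5. So r4c6=5.
Step 41. [r5c2∈{6}] r5c2's peers cover all but 6. So r5c2=6.
Step 42. [r5c6∈{1}] r5c6's peers cover all but 1 ⇒ r5c6=1.
Step 43. [r6c3∈{1}] r6c3 has the single candidate 1. So r6c3=1.
Step 44. [r4c3∈{9}] r4c3 has the single candidate 9. So r4c3=9.
Step 45. [r6c9∈{3}] only 3 remains possible at r6c9 ⇒ r6c9=3.
Step 46. [r9c4∈{8}] nothing but 8 survives at r9c4 ⇒ r9c4=8.
Step 47. [r3c6∈{6}] r3c6 has the single candidate 6. So r3c6=6.

Answer: 7 9 3 1 8 4 2 6 5 / 5 2 6 9 3 7 1 4 8 / 1 4 8 5 2 6 3 9 7 / 2 8 9 3 7 5 4 1 6 / 3 6 7 2 4 1 8 5 9 / 4 5 1 6 9 8 7 2 3 / 9 3 5 7 1 2 6 8 4 / 8 7 2 4 6 9 5 3 1 / 6 1 4 8 5 3 9 7 2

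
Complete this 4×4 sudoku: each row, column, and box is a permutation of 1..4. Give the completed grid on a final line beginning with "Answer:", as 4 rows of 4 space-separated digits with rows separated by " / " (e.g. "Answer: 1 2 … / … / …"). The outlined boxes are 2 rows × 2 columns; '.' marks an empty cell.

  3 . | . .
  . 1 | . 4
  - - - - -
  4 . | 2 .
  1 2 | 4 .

Step 1. [r3c4∈{1,3}] 1 has one home in row 3: r3c4, so r3c4=1.
Step 2. [r4c4∈{3}] only 3 remains possible at r4c4. So r4c4=3.
Step 3. [r2c3∈{3}] r2c3 has the single candidate 3 ⇒ r2c3=3.
Step 4. [r2c1∈{2}] only 2 remains possible at r2c1 ⇒ r2c1=2.
Step 5. [r1c4∈{2}] r1c4 is down to just 2. So r1c4=2.
Step 6. [r1c3∈{1}] r1c3 has the single candidate 1 ⇒ r1c3=1.
Step 7. [r1c2∈{4}] r1c2 is down to just 4 ⇒ r1c2=4.
Step 8. [r3c2∈{3}] r3c2's peers cover all but 3. So r3c2=3.

Answer: 3 4 1 2 / 2 1 3 4 / 4 3 2 1 / 1 2 4 3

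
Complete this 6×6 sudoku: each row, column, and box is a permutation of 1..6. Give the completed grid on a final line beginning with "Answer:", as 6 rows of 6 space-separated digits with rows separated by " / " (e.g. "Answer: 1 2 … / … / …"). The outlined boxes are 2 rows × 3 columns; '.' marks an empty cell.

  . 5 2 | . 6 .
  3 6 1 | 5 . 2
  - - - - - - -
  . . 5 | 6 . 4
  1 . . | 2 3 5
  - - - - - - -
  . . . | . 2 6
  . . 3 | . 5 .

Step 1. [r5c3∈{4}] nothing but 4 survives at r5c3 ⇒ r5c3=4.
Step 2. [r6c6∈{1}] r6c6 has the single candidate 1, so r6c6=1.
Step 3. [r3c1∈{2}] nothing but 2 survives at r3c1 ⇒ r3c1=2.
Step 4. [r1c4∈{1,3,4}] row 1 places 1 nowhere but r1c4. So r1c4=1.
Step 5. [r6c4∈{4}] nothing but 4 survives at r6c4, so r6c4=4.
Step 6. [r4c2∈{4}] only 4 remains possible at r4c2, so r4c2=4.
Step 7. [r5c2∈{1}] r5c2 has the single candidate 1 ⇒ r5c2=1.
Step 8. [r4c3∈{6}] r4c3's peers cover all but 6, so r4c3=6.
Step 9. [r6c2∈{2}] r6c2's peers cover all but 2 ⇒ r6c2=2.
Step 10. [r1c1∈{4}] nothing but 4 survives at r1c1, so r1c1=4.
Step 11. [r3c2∈{3}] r3c2's peers cover all but 3. So r3c2=3.
Step 12. [r5c1∈{5}] nothing but 5 survives at r5c1, so r5c1=5.
Step 13. [r2c5∈{4}] r2c5's peers cover all but 4 ⇒ r2c5=4.
Step 14. [r3c5∈{1}] r3c5's peers cover all but 1, so r3c5=1.
Step 15. [r6c1∈{6}] nothing but 6 survives at r6c1, so r6c1=6.
Step 16. [r1c6∈{3}] nothing but 3 survives at r1c6 ⇒ r1c6=3.
Step 17. [r5c4∈{3}] r5c4's peers cover all but 3. So r5c4=3.

Answer: 4 5 2 1 6 3 / 3 6 1 5 4 2 / 2 3 5 6 1 4 / 1 4 6 2 3 5 / 5 1 4 3 2 6 / 6 2 3 4 5 1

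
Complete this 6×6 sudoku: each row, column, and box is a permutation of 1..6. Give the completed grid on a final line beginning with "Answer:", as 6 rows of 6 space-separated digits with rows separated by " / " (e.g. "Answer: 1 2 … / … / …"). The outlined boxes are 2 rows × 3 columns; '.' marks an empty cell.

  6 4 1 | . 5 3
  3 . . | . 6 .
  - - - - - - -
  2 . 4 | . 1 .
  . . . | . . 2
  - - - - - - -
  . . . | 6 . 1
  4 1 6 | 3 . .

Step 1. [r3c2∈{3,5,6}] r3c2 is the only open cell in row 3 admitting 3 ⇒ r3c2=3.
Step 2. [r4c3∈{5}] r4c3's peers cover all but 5, so r4c3=5.
Step 3. [r2c3∈{2}] r2c3 is down to just 2. So r2c3=2.
Step 4. [r5c5∈{2,4}] across row 5, 4 lands solely at r5c5, so r5c5=4.
Step 5. [r3c4∈{5}] r3c4 has the single candidate 5 ⇒ r3c4=5.
Step 6. [r2c2∈{5}] r2c2's peers cover all but 5. So r2c2=5.
Step 7. [r2c4∈{1,4}] row 2 places 1 nowhere but r2c4 ⇒ r2c4=1.
Step 8. [r5c2∈{2}] r5c2 has the single candidate 2. So r5c2=2.
Step 9. [r4c2∈{6}] nothing but 6 survives at r4c2 ⇒ r4c2=6.
Step 10. [r5c1∈{5}] only 5 remains possible at r5c1 ⇒ r5c1=5.
Step 11. [r6c5∈{2}] nothing but 2 survives at r6c5 ⇒ r6c5=2.
Step 12. [r4c4∈{4}] only 4 remains possible at r4c4. So r4c4=4.
Step 13. [r4c1∈{1}] r4c1's peers cover all but 1, so r4c1=1.
Step 14. [r6c6∈{5}] r6c6 has the single candidate 5, so r6c6=5.
Step 15. [r3c6∈{6}] nothing but 6 survives at r3c6, so r3c6=6.
Step 16. [r1c4∈{2}] r1c4's peers cover all but 2 ⇒ r1c4=2.
Step 17. [r4c5∈{3}] nothing but 3 survives at r4c5 ⇒ r4c5=3.
Step 18. [r5c3∈{3}] r5c3's peers cover all but 3, so r5c3=3.
Step 19. [r2c6∈{4}] r2c6 has the single candidate 4 ⇒ r2c6=4.

Answer: 6 4 1 2 5 3 / 3 5 2 1 6 4 / 2 3 4 5 1 6 / 1 6 5 4 3 2 / 5 2 3 6 4 1 / 4 1 6 3 2 5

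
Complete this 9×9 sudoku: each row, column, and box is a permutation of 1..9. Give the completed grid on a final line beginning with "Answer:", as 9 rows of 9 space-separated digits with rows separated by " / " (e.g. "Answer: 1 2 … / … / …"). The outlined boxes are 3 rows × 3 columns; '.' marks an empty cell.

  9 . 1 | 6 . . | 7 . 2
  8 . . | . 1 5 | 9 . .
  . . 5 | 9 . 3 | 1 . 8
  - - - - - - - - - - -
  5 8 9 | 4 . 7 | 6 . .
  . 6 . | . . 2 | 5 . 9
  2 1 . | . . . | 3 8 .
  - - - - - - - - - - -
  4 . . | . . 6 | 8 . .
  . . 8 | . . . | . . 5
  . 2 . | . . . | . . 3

Step 1. [r5c4∈{1,3,8}] box 5 places 1 nowhere but r5c4. So r5c4=1.
Step 2. [r2c3∈{2,3,4,6,7}] col 3 places 2 nowhere but r2c3 ⇒ r2c3=2.
Step 3. [r7c2∈{3,5,7,9}] in col 2, 5 fits only at r7c2 ⇒ r7c2=5.
Step 4. [r8c2∈{3,7,9}] across col 2, 9 lands solely at r8c2 ⇒ r8c2=9.
Step 5. [r8c7∈{2,4}] col 7 places 2 nowhere but r8c7. So r8c7=2.
Step 6. [r2c4∈{7}] r2c4 has the single candidate 7, so r2c4=7.
Step 7. [r3c1∈{6,7}] r3c1 is the only open cell in box 1 admitting 6 ⇒ r3c1=6.
Step 8. [r3c8∈{4}] r3c8's peers cover all but 4, so r3c8=4.
Step 9. [r5c8∈{7}] r5c8 is down to just 7. So r5c8=7.
Step 10. [r8c4∈{3}] r8c4 has the single candidate 3. So r8c4=3.
Step 11. [r7c9∈{1,7}] in col 9, 7 fits only at r7c9, so r7c9=7.
Step 12. [r7c8∈{1,9}] in row 7, 1 fits only at r7c8, so r7c8=1.
Step 13. [r7c5∈{2,9}] in row 7, 9 fits only at r7c5. So r7c5=9.
Step 14. [r9c4∈{5,8}] across col 4, 8 lands solely at r9c4 ⇒ r9c4=8.
Step 15. [r9c5∈{4,5,7}] across row 9, 5 lands solely at r9c5 ⇒ r9c5=5.
Step 16. [r1c6∈{4,8}] in col 6, 8 fits only at r1c6 ⇒ r1c6=8.
Step 17. [r8c5∈{4,7}] r8c5 is the only open cell in col 5 admitting 7 ⇒ r8c5=7.
Step 18. [r5c3∈{3,4}] across row 5, 4 lands solely at r5c3. So r5c3=4.
Step 19. [r9c3∈{6,7}] r9c3 is the only open cell in col 3 admitting 6, so r9c3=6.
Step 20. [r8c6∈{1,4}] in row 8, 4 fits only at r8c6, so r8c6=4.
Step 21. [r2c2∈{3,4}] across row 2, 4 lands solely at r2c2, so r2c2=4.
Step 22. [r2c8∈{3,6}] in row 2, 3 fits only at r2c8, so r2c8=3.
Step 23. [r9c1∈{1,7}] in row 9, 7 fits only at r9c1. So r9c1=7.
Step 24. [r5c5∈{3,8}] r5c5 is the only open cell in row 5 admitting 8 ⇒ r5c5=8.
Step 25. [r9c7∈{4}] only 4 remains possible at r9c7. So r9c7=4.
Step 26. [r1c5∈{4}] nothing but 4 survives at r1c5, so r1c5=4.
Step 27. [r4c5∈{3}] nothing but 3 survives at r4c5. So r4c5=3.
Step 28. [r7c4∈{2}] only 2 remains possible at r7c4. So r7c4=2.
Step 29. [r8c1∈{1}] r8c1's peers cover all but 1 ⇒ r8c1=1.
Step 30. [r2c9∈{6}] only 6 remains possible at r2c9 ⇒ r2c9=6.
Step 31. [r4c9∈{1}] r4c9's peers cover all but 1, so r4c9=1.
Step 32. [r6c5∈{6}] only 6 remains possible at r6c5 ⇒ r6c5=6.
Step 33. [r3c2∈{7}] nothing but 7 survives at r3c2. So r3c2=7.
Step 34. [r9c6∈{1}] only 1 remains possible at r9c6 ⇒ r9c6=1.
Step 35. [r6c9∈{4}] r6c9's peers cover all but 4. So r6c9=4.
Step 36. [r8c8∈{6}] r8c8 has the single candidate 6, so r8c8=6.
Step 37. [r6c3∈{7}] r6c3 has the single candidate 7. So r6c3=7.
Step 38. [r9c8∈{9}] r9c8 has the single candidate 9 ⇒ r9c8=9.
Step 39. [r7c3∈{3}] r7c3 has the single candidate 3 ⇒ r7c3=3.
Step 40. [r6c4∈{5}] r6c4's peers cover all but 5 ⇒ r6c4=5.
Step 41. [r5c1∈{3}] only 3 remains possible at r5c1, so r5c1=3.
Step 42. [r3c5∈{2}] r3c5 is down to just 2. So r3c5=2.
Step 43. [r1c8∈{5}] r1c8 is down to just 5. So r1c8=5.
Step 44. [r1c2∈{3}] r1c2's peers cover all but 3. So r1c2=3.
Step 45. [r4c8∈{2}] only 2 remains possible at r4c8, so r4c8=2.
Step 46. [r6c6∈{9}] nothing but 9 survives at r6c6. So r6c6=9.

Answer: 9 3 1 6 4 8 7 5 2 / 8 4 2 7 1 5 9 3 6 / 6 7 5 9 2 3 1 4 8 / 5 8 9 4 3 7 6 2 1 / 3 6 4 1 8 2 5 7 9 / 2 1 7 5 6 9 3 8 4 / 4 5 3 2 9 6 8 1 7 / 1 9 8 3 7 4 2 6 5 / 7 2 6 8 5 1 4 9 3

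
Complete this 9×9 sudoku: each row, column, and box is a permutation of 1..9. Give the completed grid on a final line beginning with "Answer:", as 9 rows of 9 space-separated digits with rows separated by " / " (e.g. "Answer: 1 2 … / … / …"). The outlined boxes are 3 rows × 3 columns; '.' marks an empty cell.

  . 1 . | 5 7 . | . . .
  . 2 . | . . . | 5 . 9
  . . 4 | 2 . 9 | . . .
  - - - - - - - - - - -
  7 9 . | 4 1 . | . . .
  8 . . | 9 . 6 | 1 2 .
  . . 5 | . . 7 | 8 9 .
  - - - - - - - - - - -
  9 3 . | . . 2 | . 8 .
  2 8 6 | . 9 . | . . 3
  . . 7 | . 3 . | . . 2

Step 1. [r2c8∈{1,3,4,6,7}] across row 2, 7 lands solely at r2c8 ⇒ r2c8=7.
Step 2. [r4c6∈{3,5,8}] 8 has one home in row 4: r4c6 ⇒ r4c6=8.
Step 3. [r5c3∈{3}] r5c3's peers cover all but 3 ⇒ r5c3=3.
Step 4. [r5c2∈{4}] r5c2 is down to just 4, so r5c2=4.
Step 5. [r9c1∈{1,4,5}] col 1 places 4 nowhere but r9c1, so r9c1=4.
Step 6. [r6c2∈{6}] r6c2's peers cover all but 6. So r6c2=6.
Step 7. [r1c7∈{2,3,4,6}] r1c7 is the only open cell in row 1 admitting 2. So r1c7=2.
Step 8. [r3c1∈{3,5,6}] in col 1, 5 fits only at r3c1 ⇒ r3c1=5.
Step 9. [r2c3∈{8}] r2c3's peers cover all but 8 ⇒ r2c3=8.
Step 10. [r1c9∈{4,6,8}] 8 has one home in row 1: r1c9 ⇒ r1c9=8.
Step 11. [r1c8∈{3,4,6}] across box 3, 4 lands solely at r1c8 ⇒ r1c8=4.
Step 12. [r1c6∈{3}] r1c6 is down to just 3, so r1c6=3.
Step 13. [r5c9∈{5,7}] r5c9 is the only open cell in row 5 admitting 7. So r5c9=7.
Step 14. [r7c3∈{1}] only 1 remains possible at r7c3 ⇒ r7c3=1.
Step 15. [r3c9∈{1,6}] col 9 places 1 nowhere but r3c9, so r3c9=1.
Step 16. [r9c4∈{1,6,8}] across row 9, 8 lands solely at r9c4. So r9c4=8.
Step 17. [r9c2∈{5}] r9c2 has the single candidate 5 ⇒ r9c2=5.
Step 18. [r8c6∈{1,4,5}] in col 6, 5 fits only at r8c6, so r8c6=5.
Step 19. [r7c5∈{4,6}] in box 8, 4 fits only at r7c5, so r7c5=4.
Step 20. [r7c4∈{6,7}] across box 8, 6 lands solely at r7c4 ⇒ r7c4=6.
Step 21. [r9c6∈{1}] r9c6 has the single candidate 1, so r9c6=1.
Step 22. [r9c8∈{6}] nothing but 6 survives at r9c8. So r9c8=6.
Step 23. [r3c7∈{3,6}] in box 3, 6 fits only at r3c7. So r3c7=6.
Step 24. [r4c8∈{3,5}] across col 8, 5 lands solely at r4c8. So r4c8=5.
Step 25. [r2c1∈{3,6}] r2c1 is the only open cell in row 2 admitting 3. So r2c1=3.
Step 26. [r8c4∈{7}] only 7 remains possible at r8c4, so r8c4=7.
Step 27. [r2c5∈{6}] only 6 remains possible at r2c5 ⇒ r2c5=6.
Step 28. [r7c9∈{5}] r7c9's peers cover all but 5, so r7c9=5.
Step 29. [r1c1∈{6}] r1c1 has the single candidate 6, so r1c1=6.
Step 30. [r6c1∈{1}] r6c1 is down to just 1. So r6c1=1.
Step 31. [r8c8∈{1}] nothing but 1 survives at r8c8, so r8c8=1.
Step 32. [r3c5∈{8}] r3c5 is down to just 8. So r3c5=8.
Step 33. [r4c3∈{2}] r4c3 is down to just 2 ⇒ r4c3=2.
Step 34. [r9c7∈{9}] r9c7's peers cover all but 9. So r9c7=9.
Step 35. [r2c4∈{1}] r2c4 is down to just 1. So r2c4=1.
Step 36. [r1c3∈{9}] nothing but 9 survives at r1c3. So r1c3=9.
Step 37. [r5c5∈{5}] r5c5 is down to just 5. So r5c5=5.
Step 38. [r6c9∈{4}] r6c9 has the single candidate 4, so r6c9=4.
Step 39. [r8c7∈{4}] nothing but 4 survives at r8c7. So r8c7=4.
Step 40. [r3c8∈{3}] r3c8 has the single candidate 3. So r3c8=3.
Step 41. [r4c9∈{6}] nothing but 6 survives at r4c9, so r4c9=6.
Step 42. [r7c7∈{7}] r7c7 has the single candidate 7 ⇒ r7c7=7.
Step 43. [r3c2∈{7}] nothing but 7 survives at r3c2. So r3c2=7.
Step 44. [r2c6∈{4}] only 4 remains possible at r2c6. So r2c6=4.
Step 45. [r6c5∈{2}] r6c5's peers cover all but 2 ⇒ r6c5=2.
Step 46. [r6c4∈{3}] only 3 remains possible at r6c4. So r6c4=3.
Step 47. [r4c7∈{3}] r4c7 has the single candidate 3. So r4c7=3.

Answer: 6 1 9 5 7 3 2 4 8 / 3 2 8 1 6 4 5 7 9 / 5 7 4 2 8 9 6 3 1 / 7 9 2 4 1 8 3 5 6 / 8 4 3 9 5 6 1 2 7 / 1 6 5 3 2 7 8 9 4 / 9 3 1 6 4 2 7 8 5 / 2 8 6 7 9 5 4 1 3 / 4 5 7 8 3 1 9 6 2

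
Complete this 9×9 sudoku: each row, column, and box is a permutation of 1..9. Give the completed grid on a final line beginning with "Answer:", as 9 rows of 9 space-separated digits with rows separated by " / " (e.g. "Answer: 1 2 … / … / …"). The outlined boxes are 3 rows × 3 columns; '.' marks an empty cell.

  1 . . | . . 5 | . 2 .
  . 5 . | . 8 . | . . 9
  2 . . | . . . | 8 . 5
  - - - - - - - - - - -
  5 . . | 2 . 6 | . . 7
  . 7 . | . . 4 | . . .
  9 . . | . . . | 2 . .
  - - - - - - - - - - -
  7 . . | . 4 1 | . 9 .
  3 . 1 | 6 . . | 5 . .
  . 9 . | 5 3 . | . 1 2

Step 1. [r2c7∈{1,3,4,6,7}] r2c7 is the only open cell in box 3 admitting 1 ⇒ r2c7=1.
Step 2. [r7c4∈{8}] r7c4 has the single candidate 8 ⇒ r7c4=8.
Step 3. [r9c6∈{7}] r9c6's peers cover all but 7 ⇒ r9c6=7.
Step 4. [r1c7∈{3,4,6,7}] across col 7, 7 lands solely at r1c7 ⇒ r1c7=7.
Step 5. [r6c6∈{3,8}] in col 6, 8 fits only at r6c6. So r6c6=8.
Step 6. [r5c3∈{2,3,6,8}] r5c3 is the only open cell in row 5 admitting 2. So r5c3=2.
Step 7. [r8c5∈{2,9}] 2 has one home in col 5: r8c5 ⇒ r8c5=2.
Step 8. [r8c8∈{4,7,8}] r8c8 is the only open cell in row 8 admitting 7. So r8c8=7.
Step 9. [r8c9∈{4,8}] across box 9, 8 lands solely at r8c9. So r8c9=8.
Step 10. [r8c2∈{4}] only 4 remains possible at r8c2. So r8c2=4.
Step 11. [r2c1∈{4,6}] col 1 places 4 nowhere but r2c1, so r2c1=4.
Step 12. [r9c7∈{4,6}] row 9 places 4 nowhere but r9c7. So r9c7=4.
Step 13. [r7c2∈{2,6}] r7c7 and r7c9 in row 7 both hold exactly {3,6}; those values are spoken for, so r7c2≠6.
Step 14. [r2c4∈{3,7}] the only places for 3 in box 5 are along col 4. So r2c4≠3.
Step 15. [r2c4∈{7}] r2c4 has the single candidate 7 ⇒ r2c4=7.
Step 16. [r3c3∈{3,6,7,9}] across row 3, 7 lands solely at r3c3 ⇒ r3c3=7.
Step 17. [r1c3∈{3,6,8,9}] col 3 places 9 nowhere but r1c3. So r1c3=9.
Step 18. [r1c5∈{6}] r1c5 is down to just 6 ⇒ r1c5=6.
Step 19. [r1c2∈{3,8}] 8 has one home in row 1: r1c2, so r1c2=8.
Step 20. [r6c5∈{1,5,7}] row 6 places 7 nowhere but r6c5, so r6c5=7.
Step 21. [r6c8∈{3,4,5,6}] across row 6, 5 lands solely at r6c8 ⇒ r6c8=5.
Step 22. [r5c5∈{1,5,9}] across row 5, 5 lands solely at r5c5. So r5c5=5.
Step 23. [r8c6∈{9}] r8c6 has the single candidate 9. So r8c6=9.
Step 24. [r3c6∈{3}] r3c6 has the single candidate 3. So r3c6=3.
Step 25. [r1c9∈{3,4}] 3 has one home in row 1: r1c9. So r1c9=3.
Step 26. [r7c9∈{6}] r7c9 has the single candidate 6, so r7c9=6.
Step 27. [r5c7∈{3,6,9}] r5c7 is the only open cell in col 7 admitting 6. So r5c7=6.
Step 28. [r5c4∈{1,3,9}] r5c4 is the only open cell in row 5 admitting 9, so r5c4=9.
Step 29. [r2c3∈{3,6}] row 2 places 3 nowhere but r2c3. So r2c3=3.
Step 30. [r5c1∈{8}] only 8 remains possible at r5c1, so r5c1=8.
Step 31. [r6c9∈{1,4}] in col 9, 4 fits only at r6c9. So r6c9=4.
Step 32. [r4c5∈{1}] r4c5 has the single candidate 1 ⇒ r4c5=1.
Step 33. [r4c2∈{3}] r4c2's peers cover all but 3. So r4c2=3.
Step 34. [r3c8∈{4,6}] col 8 places 4 nowhere but r3c8. So r3c8=4.
Step 35. [r6c3∈{6}] r6c3's peers cover all but 6 ⇒ r6c3=6.
Step 36. [r3c2∈{6}] r3c2 has the single candidate 6, so r3c2=6.
Step 37. [r7c7∈{3}] r7c7 has the single candidate 3 ⇒ r7c7=3.
Step 38. [r9c1∈{6}] nothing but 6 survives at r9c1. So r9c1=6.
Step 39. [r2c6∈{2}] only 2 remains possible at r2c6. So r2c6=2.
Step 40. [r7c3∈{5}] only 5 remains possible at r7c3. So r7c3=5.
Step 41. [r4c3∈{4}] r4c3 has the single candidate 4 ⇒ r4c3=4.
Step 42. [r4c8∈{8}] r4c8 is down to just 8 ⇒ r4c8=8.
Step 43. [r5c8∈{3}] only 3 remains possible at r5c8 ⇒ r5c8=3.
Step 44. [r6c4∈{3}] r6c4 has the single candidate 3, so r6c4=3.
Step 45. [r7c2∈{2}] r7c2's peers cover all but 2. So r7c2=2.
Step 46. [r3c4∈{1}] r3c4 is down to just 1 ⇒ r3c4=1.
Step 47. [r9c3∈{8}] r9c3 is down to just 8 ⇒ r9c3=8.
Step 48. [r5c9∈{1}] r5c9's peers cover all but 1 ⇒ r5c9=1.
Step 49. [r2c8∈{6}] nothing but 6 survives at r2c8 ⇒ r2c8=6.
Step 50. [r6c2∈{1}] r6c2's peers cover all but 1 ⇒ r6c2=1.
Step 51. [r1c4∈{4}] r1c4 is down to just 4. So r1c4=4.
Step 52. [r3c5∈{9}] r3c5 has the single candidate 9 ⇒ r3c5=9.
Step 53. [r4c7∈{9}] r4c7 has the single candidate 9, so r4c7=9.

Answer: 1 8 9 4 6 5 7 2 3 / 4 5 3 7 8 2 1 6 9 / 2 6 7 1 9 3 8 4 5 / 5 3 4 2 1 6 9 8 7 / 8 7 2 9 5 4 6 3 1 / 9 1 6 3 7 8 2 5 4 / 7 2 5 8 4 1 3 9 6 / 3 4 1 6 2 9 5 7 8 / 6 9 8 5 3 7 4 1 2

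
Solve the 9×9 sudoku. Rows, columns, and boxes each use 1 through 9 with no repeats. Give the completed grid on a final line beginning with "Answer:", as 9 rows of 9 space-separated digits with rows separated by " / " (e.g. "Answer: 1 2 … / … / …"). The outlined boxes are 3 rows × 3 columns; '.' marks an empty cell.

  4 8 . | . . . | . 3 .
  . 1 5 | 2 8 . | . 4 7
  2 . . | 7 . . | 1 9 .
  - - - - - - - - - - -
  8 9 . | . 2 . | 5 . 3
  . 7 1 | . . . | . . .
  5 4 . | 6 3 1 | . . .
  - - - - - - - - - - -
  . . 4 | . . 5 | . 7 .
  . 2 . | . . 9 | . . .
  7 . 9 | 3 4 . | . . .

Step 1. [r2c7∈{6}] r2c7 is down to just 6 ⇒ r2c7=6.
Step 2. [r3c9∈{5,8}] across row 3, 8 lands solely at r3c9. So r3c9=8.
Step 3. [r9c6∈{2,6,8}] in col 6, 2 fits only at r9c6 ⇒ r9c6=2.
Step 4. [r9c7∈{8}] r9c7's peers cover all but 8, so r9c7=8.
Step 5. [r4c3∈{6}] r4c3's peers cover all but 6, so r4c3=6.
Step 6. [r3c2∈{3,6}] in box 1, 6 fits only at r3c2. So r3c2=6.
Step 7. [r1c9∈{2,5}] box 3 places 5 nowhere but r1c9, so r1c9=5.
Step 8. [r5c4∈{4,5,8,9}] across col 4, 5 lands solely at r5c4. So r5c4=5.
Step 9. [r7c2∈{3}] r7c2 has the single candidate 3. So r7c2=3.
Step 10. [r6c3∈{2}] r6c3 is down to just 2, so r6c3=2.
Step 11. [r6c9∈{9}] r6c9's peers cover all but 9. So r6c9=9.
Step 12. [r5c8∈{2,6,8}] r5c8 is the only open cell in col 8 admitting 2, so r5c8=2.
Step 13. [r5c9∈{4,6}] in row 5, 6 fits only at r5c9, so r5c9=6.
Step 14. [r9c9∈{1}] r9c9 is down to just 1, so r9c9=1.
Step 15. [r3c6∈{3,4}] r3c6 is the only open cell in row 3 admitting 4, so r3c6=4.
Step 16. [r9c8∈{5,6}] 6 has one home in row 9: r9c8, so r9c8=6.
Step 17. [r8c5∈{1,6,7}] in row 8, 7 fits only at r8c5, so r8c5=7.
Step 18. [r7c5∈{1,6}] across box 8, 6 lands solely at r7c5 ⇒ r7c5=6.
Step 19. [r1c4∈{1,9}] col 4 places 9 nowhere but r1c4, so r1c4=9.
Step 20. [r7c1∈{1}] r7c1's peers cover all but 1 ⇒ r7c1=1.
Step 21. [r5c1∈{3}] nothing but 3 survives at r5c1. So r5c1=3.
Step 22. [r5c7∈{4}] only 4 remains possible at r5c7. So r5c7=4.
Step 23. [r7c7∈{2,9}] 9 has one home in row 7: r7c7, so r7c7=9.
Step 24. [r8c3∈{8}] nothing but 8 survives at r8c3, so r8c3=8.
Step 25. [r9c2∈{5}] r9c2's peers cover all but 5 ⇒ r9c2=5.
Step 26. [r3c3∈{3}] r3c3 has the single candidate 3, so r3c3=3.
Step 27. [r4c4∈{4}] r4c4 has the single candidate 4 ⇒ r4c4=4.
Step 28. [r8c1∈{6}] r8c1 has the single candidate 6, so r8c1=6.
Step 29. [r3c5∈{5}] only 5 remains possible at r3c5, so r3c5=5.
Step 30. [r4c6∈{7}] r4c6 has the single candidate 7. So r4c6=7.
Step 31. [r5c5∈{9}] r5c5 has the single candidate 9. So r5c5=9.
Step 32. [r6c7∈{7}] r6c7's peers cover all but 7 ⇒ r6c7=7.
Step 33. [r8c4∈{1}] nothing but 1 survives at r8c4, so r8c4=1.
Step 34. [r2c6∈{3}] r2c6 has the single candidate 3 ⇒ r2c6=3.
Step 35. [r4c8∈{1}] only 1 remains possible at r4c8. So r4c8=1.
Step 36. [r8c9∈{4}] nothing but 4 survives at r8c9. So r8c9=4.
Step 37. [r1c6∈{6}] r1c6 is down to just 6. So r1c6=6.
Step 38. [r1c5∈{1}] r1c5 has the single candidate 1 ⇒ r1c5=1.
Step 39. [r7c4∈{8}] nothing but 8 survives at r7c4, so r7c4=8.
Step 40. [r8c7∈{3}] r8c7's peers cover all but 3 ⇒ r8c7=3.
Step 41. [r7c9∈{2}] nothing but 2 survives at r7c9, so r7c9=2.
Step 42. [r2c1∈{9}] nothing but 9 survives at r2c1 ⇒ r2c1=9.
Step 43. [r5c6∈{8}] r5c6 has the single candidate 8, so r5c6=8.
Step 44. [r1c3∈{7}] r1c3 is down to just 7. So r1c3=7.
Step 45. [r8c8∈{5}] only 5 remains possible at r8c8. So r8c8=5.
Step 46. [r6c8∈{8}] only 8 remains possible at r6c8, so r6c8=8.
Step 47. [r1c7∈{2}] nothing but 2 survives at r1c7. So r1c7=2.

Answer: 4 8 7 9 1 6 2 3 5 / 9 1 5 2 8 3 6 4 7 / 2 6 3 7 5 4 1 9 8 / 8 9 6 4 2 7 5 1 3 / 3 7 1 5 9 8 4 2 6 / 5 4 2 6 3 1 7 8 9 / 1 3 4 8 6 5 9 7 2 / 6 2 8 1 7 9 3 5 4 / 7 5 9 3 4 2 8 6 1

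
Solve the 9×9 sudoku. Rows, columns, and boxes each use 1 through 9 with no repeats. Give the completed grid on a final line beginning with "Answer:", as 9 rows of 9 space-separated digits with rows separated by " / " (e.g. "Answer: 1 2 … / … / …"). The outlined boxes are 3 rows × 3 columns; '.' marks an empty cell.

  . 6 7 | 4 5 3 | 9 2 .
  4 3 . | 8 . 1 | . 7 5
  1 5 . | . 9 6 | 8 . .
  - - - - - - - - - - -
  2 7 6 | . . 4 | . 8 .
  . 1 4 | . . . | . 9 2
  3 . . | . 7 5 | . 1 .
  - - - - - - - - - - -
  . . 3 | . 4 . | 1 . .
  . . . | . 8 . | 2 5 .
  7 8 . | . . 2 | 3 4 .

Step 1. [r4c4∈{1,3,9}] 9 has one home in row 4: r4c4, so r4c4=9.
Step 2. [r7c8∈{6}] r7c8's peers cover all but 6. So r7c8=6.
Step 3. [r8c4∈{1,3,6,7}] across row 8, 3 lands solely at r8c4, so r8c4=3.
Step 4. [r9c4∈{1,5,6}] in col 4, 1 fits only at r9c4. So r9c4=1.
Step 5. [r6c9∈{4,6}] across col 9, 6 lands solely at r6c9. So r6c9=6.
Step 6. [r2c3∈{2,9}] across row 2, 9 lands solely at r2c3, so r2c3=9.
Step 7. [r5c1∈{5,8}] box 4 places 5 nowhere but r5c1, so r5c1=5.
Step 8. [r7c1∈{9}] r7c1's peers cover all but 9, so r7c1=9.
Step 9. [r7c6∈{7}] r7c6 is down to just 7 ⇒ r7c6=7.
Step 10. [r5c5∈{3,6}] r5c5 is the only open cell in row 5 admitting 3. So r5c5=3.
Step 11. [r9c9∈{9}] r9c9 has the single candidate 9. So r9c9=9.
Step 12. [r3c8∈{3}] r3c8 has the single candidate 3 ⇒ r3c8=3.
Step 13. [r3c3∈{2}] r3c3 has the single candidate 2, so r3c3=2.
Step 14. [r1c1∈{8}] r1c1 has the single candidate 8 ⇒ r1c1=8.
Step 15. [r5c7∈{7}] nothing but 7 survives at r5c7, so r5c7=7.
Step 16. [r4c5∈{1}] r4c5's peers cover all but 1, so r4c5=1.
Step 17. [r5c4∈{6}] only 6 remains possible at r5c4 ⇒ r5c4=6.
Step 18. [r4c9∈{3}] r4c9 has the single candidate 3 ⇒ r4c9=3.
Step 19. [r8c1∈{6}] nothing but 6 survives at r8c1. So r8c1=6.
Step 20. [r6c2∈{9}] only 9 remains possible at r6c2 ⇒ r6c2=9.
Step 21. [r7c4∈{5}] only 5 remains possible at r7c4, so r7c4=5.
Step 22. [r6c4∈{2}] nothing but 2 survives at r6c4. So r6c4=2.
Step 23. [r7c9∈{8}] only 8 remains possible at r7c9, so r7c9=8.
Step 24. [r8c2∈{4}] only 4 remains possible at r8c2 ⇒ r8c2=4.
Step 25. [r6c3∈{8}] nothing but 8 survives at r6c3. So r6c3=8.
Step 26. [r9c3∈{5}] r9c3's peers cover all but 5. So r9c3=5.
Step 27. [r8c9∈{7}] nothing but 7 survives at r8c9, so r8c9=7.
Step 28. [r8c6∈{9}] nothing but 9 survives at r8c6 ⇒ r8c6=9.
Step 29. [r3c4∈{7}] r3c4 has the single candidate 7. So r3c4=7.
Step 30. [r2c7∈{6}] nothing but 6 survives at r2c7. So r2c7=6.
Step 31. [r2c5∈{2}] r2c5's peers cover all but 2. So r2c5=2.
Step 32. [r8c3∈{1}] only 1 remains possible at r8c3 ⇒ r8c3=1.
Step 33. [r5c6∈{8}] only 8 remains possible at r5c6 ⇒ r5c6=8.
Step 34. [r1c9∈{1}] nothing but 1 survives at r1c9. So r1c9=1.
Step 35. [r4c7∈{5}] nothing but 5 survives at r4c7 ⇒ r4c7=5.
Step 36. [r7c2∈{2}] r7c2 has the single candidate 2. So r7c2=2.
Step 37. [r9c5∈{6}] r9c5 has the single candidate 6 ⇒ r9c5=6.
Step 38. [r6c7∈{4}] r6c7 is down to just 4. So r6c7=4.
Step 39. [r3c9∈{4}] nothing but 4 survives at r3c9. So r3c9=4.

Answer: 8 6 7 4 5 3 9 2 1 / 4 3 9 8 2 1 6 7 5 / 1 5 2 7 9 6 8 3 4 / 2 7 6 9 1 4 5 8 3 / 5 1 4 6 3 8 7 9 2 / 3 9 8 2 7 5 4 1 6 / 9 2 3 5 4 7 1 6 8 / 6 4 1 3 8 9 2 5 7 / 7 8 5 1 6 2 3 4 9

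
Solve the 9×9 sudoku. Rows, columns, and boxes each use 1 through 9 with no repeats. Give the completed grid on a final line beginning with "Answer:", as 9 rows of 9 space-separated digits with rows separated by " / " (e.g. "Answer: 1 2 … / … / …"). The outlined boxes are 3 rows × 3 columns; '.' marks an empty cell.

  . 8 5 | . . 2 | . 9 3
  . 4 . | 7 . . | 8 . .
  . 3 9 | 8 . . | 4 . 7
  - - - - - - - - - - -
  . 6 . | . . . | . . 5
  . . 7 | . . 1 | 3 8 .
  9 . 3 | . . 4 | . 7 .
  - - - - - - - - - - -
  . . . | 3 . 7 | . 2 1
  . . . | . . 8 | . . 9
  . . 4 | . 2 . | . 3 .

Step 1. [r3c1∈{1,2,6}] in row 3, 2 fits only at r3c1. So r3c1=2.
Step 2. [r7c5∈{4,5,6,9}] 4 has one home in row 7: r7c5. So r7c5=4.
Step 3. [r4c7∈{1,2,9}] in col 7, 9 fits only at r4c7. So r4c7=9.
Step 4. [r6c7∈{1,2,6}] across col 7, 2 lands solely at r6c7, so r6c7=2.
Step 5. [r1c7∈{1,6}] across col 7, 1 lands solely at r1c7. So r1c7=1.
Step 6. [r1c5∈{6}] nothing but 6 survives at r1c5. So r1c5=6.
Step 7. [r9c6∈{5,6,9}] 6 has one home in col 6: r9c6, so r9c6=6.
Step 8. [r6c2∈{1,5}] across row 6, 1 lands solely at r6c2, so r6c2=1.
Step 9. [r3c6∈{5}] only 5 remains possible at r3c6, so r3c6=5.
Step 10. [r8c1∈{1,3,5,6,7}] row 8 places 3 nowhere but r8c1. So r8c1=3.
Step 11. [r9c4∈{1,5,9}] across box 8, 9 lands solely at r9c4, so r9c4=9.
Step 12. [r9c1∈{1,5,7,8}] 1 has one home in row 9: r9c1, so r9c1=1.
Step 13. [r2c1∈{6}] r2c1 has the single candidate 6, so r2c1=6.
Step 14. [r5c9∈{4,6}] col 9 places 4 nowhere but r5c9, so r5c9=4.
Step 15. [r5c1∈{5}] nothing but 5 survives at r5c1, so r5c1=5.
Step 16. [r5c2∈{2}] r5c2's peers cover all but 2, so r5c2=2.
Step 17. [r4c3∈{8}] only 8 remains possible at r4c3, so r4c3=8.
Step 18. [r3c5∈{1}] only 1 remains possible at r3c5 ⇒ r3c5=1.
Step 19. [r8c5∈{5}] r8c5's peers cover all but 5 ⇒ r8c5=5.
Step 20. [r7c3∈{6}] r7c3's peers cover all but 6. So r7c3=6.
Step 21. [r7c7∈{5}] only 5 remains possible at r7c7. So r7c7=5.
Step 22. [r9c7∈{7}] only 7 remains possible at r9c7. So r9c7=7.
Step 23. [r4c6∈{3}] only 3 remains possible at r4c6 ⇒ r4c6=3.
Step 24. [r2c5∈{3,9}] 3 has one home in row 2: r2c5, so r2c5=3.
Step 25. [r6c4∈{5,6}] row 6 places 5 nowhere but r6c4 ⇒ r6c4=5.
Step 26. [r8c8∈{4,6}] r8c8 is the only open cell in row 8 admitting 4, so r8c8=4.
Step 27. [r4c5∈{7}] only 7 remains possible at r4c5. So r4c5=7.
Step 28. [r5c5∈{9}] r5c5's peers cover all but 9 ⇒ r5c5=9.
Step 29. [r8c4∈{1}] r8c4 is down to just 1. So r8c4=1.
Step 30. [r4c8∈{1}] r4c8 is down to just 1, so r4c8=1.
Step 31. [r7c1∈{8}] r7c1 has the single candidate 8. So r7c1=8.
Step 32. [r9c2∈{5}] r9c2 is down to just 5, so r9c2=5.
Step 33. [r9c9∈{8}] r9c9 has the single candidate 8 ⇒ r9c9=8.
Step 34. [r4c1∈{4}] r4c1's peers cover all but 4 ⇒ r4c1=4.
Step 35. [r1c1∈{7}] nothing but 7 survives at r1c1 ⇒ r1c1=7.
Step 36. [r6c9∈{6}] nothing but 6 survives at r6c9 ⇒ r6c9=6.
Step 37. [r8c7∈{6}] only 6 remains possible at r8c7, so r8c7=6.
Step 38. [r3c8∈{6}] r3c8 is down to just 6, so r3c8=6.
Step 39. [r8c3∈{2}] r8c3 is down to just 2 ⇒ r8c3=2.
Step 40. [r4c4∈{2}] nothing but 2 survives at r4c4, so r4c4=2.
Step 41. [r2c3∈{1}] r2c3 is down to just 1 ⇒ r2c3=1.
Step 42. [r7c2∈{9}] r7c2's peers cover all but 9 ⇒ r7c2=9.
Step 43. [r8c2∈{7}] r8c2's peers cover all but 7 ⇒ r8c2=7.
Step 44. [r2c9∈{2}] nothing but 2 survives at r2c9. So r2c9=2.
Step 45. [r6c5∈{8}] nothing but 8 survives at r6c5. So r6c5=8.
Step 46. [r2c8∈{5}] only 5 remains possible at r2c8 ⇒ r2c8=5.
Step 47. [r1c4∈{4}] only 4 remains possible at r1c4. So r1c4=4.
Step 48. [r2c6∈{9}] nothing but 9 survives at r2c6 ⇒ r2c6=9.
Step 49. [r5c4∈{6}] r5c4 is down to just 6. So r5c4=6.

Answer: 7 8 5 4 6 2 1 9 3 / 6 4 1 7 3 9 8 5 2 / 2 3 9 8 1 5 4 6 7 / 4 6 8 2 7 3 9 1 5 / 5 2 7 6 9 1 3 8 4 / 9 1 3 5 8 4 2 7 6 / 8 9 6 3 4 7 5 2 1 / 3 7 2 1 5 8 6 4 9 / 1 5 4 9 2 6 7 3 8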